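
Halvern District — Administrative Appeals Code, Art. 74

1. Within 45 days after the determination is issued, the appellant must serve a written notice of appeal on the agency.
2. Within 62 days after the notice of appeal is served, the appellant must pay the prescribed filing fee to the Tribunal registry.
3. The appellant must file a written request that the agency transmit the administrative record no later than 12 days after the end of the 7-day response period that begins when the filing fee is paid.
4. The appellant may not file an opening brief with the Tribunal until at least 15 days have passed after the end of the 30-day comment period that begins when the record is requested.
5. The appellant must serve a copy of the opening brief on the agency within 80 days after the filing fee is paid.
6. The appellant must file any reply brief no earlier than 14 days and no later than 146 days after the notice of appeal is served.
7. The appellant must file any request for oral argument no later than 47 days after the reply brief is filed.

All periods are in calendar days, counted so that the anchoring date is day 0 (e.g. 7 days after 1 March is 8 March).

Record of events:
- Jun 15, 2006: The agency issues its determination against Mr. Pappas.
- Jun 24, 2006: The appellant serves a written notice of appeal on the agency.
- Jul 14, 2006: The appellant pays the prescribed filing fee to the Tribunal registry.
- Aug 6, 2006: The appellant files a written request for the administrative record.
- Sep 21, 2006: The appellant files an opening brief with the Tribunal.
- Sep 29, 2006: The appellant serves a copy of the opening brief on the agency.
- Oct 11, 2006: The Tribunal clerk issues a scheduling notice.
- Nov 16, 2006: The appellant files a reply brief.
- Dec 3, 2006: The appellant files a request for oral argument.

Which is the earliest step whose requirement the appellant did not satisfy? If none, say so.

(1) due by Jun 15, 2006 + 45 days = Jul 30, 2006; completed Jun 24, 2006, before the deadline.
(2) due by Jun 24, 2006 + 62 days = Aug 25, 2006; done Jul 14, 2006 — timely.
(3) due by Jul 21, 2006 + 12 days = Aug 2, 2006; done Aug 6, 2006 — 4 days late.
That is the first point of non-compliance.

Step 3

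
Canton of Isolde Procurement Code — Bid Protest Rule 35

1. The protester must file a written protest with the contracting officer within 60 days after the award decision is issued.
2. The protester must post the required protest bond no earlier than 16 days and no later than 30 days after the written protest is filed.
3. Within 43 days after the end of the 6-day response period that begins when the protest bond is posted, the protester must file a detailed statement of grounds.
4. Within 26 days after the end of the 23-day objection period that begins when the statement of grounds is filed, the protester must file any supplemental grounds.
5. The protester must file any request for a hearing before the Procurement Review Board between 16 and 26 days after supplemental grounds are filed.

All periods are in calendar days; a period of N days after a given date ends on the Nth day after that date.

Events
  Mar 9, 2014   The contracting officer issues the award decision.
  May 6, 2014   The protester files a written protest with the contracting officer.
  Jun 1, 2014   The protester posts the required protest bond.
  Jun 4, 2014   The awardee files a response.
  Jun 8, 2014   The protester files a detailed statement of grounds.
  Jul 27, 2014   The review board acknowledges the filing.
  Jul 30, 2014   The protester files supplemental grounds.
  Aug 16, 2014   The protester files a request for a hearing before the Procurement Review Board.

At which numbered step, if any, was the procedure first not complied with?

Step 1 — counting 60 days from Mar 9, 2014 (when the award decision is issued) gives a deadline of May 8, 2014; completed May 6, 2014, before the deadline.
Step 2 — 16 and 30 days from May 6, 2014 (when the written protest is filed) are May 22, 2014 and Jun 5, 2014 respectively; done Jun 1, 2014, which is between those dates.
Step 3 — counting 43 days from Jun 7, 2014 (end of the 6-day response period, which began when the protest bond is posted on Jun 1, 2014) gives a deadline of Jul 20, 2014; completed Jun 8, 2014, before the deadline.
Step 4 — counting 26 days from Jul 1, 2014 (end of the 23-day objection period, which began when the statement of grounds is filed on Jun 8, 2014) gives a deadline of Jul 27, 2014; done Jul 30, 2014 — 3 days late.
The analysis stops there.

Step 4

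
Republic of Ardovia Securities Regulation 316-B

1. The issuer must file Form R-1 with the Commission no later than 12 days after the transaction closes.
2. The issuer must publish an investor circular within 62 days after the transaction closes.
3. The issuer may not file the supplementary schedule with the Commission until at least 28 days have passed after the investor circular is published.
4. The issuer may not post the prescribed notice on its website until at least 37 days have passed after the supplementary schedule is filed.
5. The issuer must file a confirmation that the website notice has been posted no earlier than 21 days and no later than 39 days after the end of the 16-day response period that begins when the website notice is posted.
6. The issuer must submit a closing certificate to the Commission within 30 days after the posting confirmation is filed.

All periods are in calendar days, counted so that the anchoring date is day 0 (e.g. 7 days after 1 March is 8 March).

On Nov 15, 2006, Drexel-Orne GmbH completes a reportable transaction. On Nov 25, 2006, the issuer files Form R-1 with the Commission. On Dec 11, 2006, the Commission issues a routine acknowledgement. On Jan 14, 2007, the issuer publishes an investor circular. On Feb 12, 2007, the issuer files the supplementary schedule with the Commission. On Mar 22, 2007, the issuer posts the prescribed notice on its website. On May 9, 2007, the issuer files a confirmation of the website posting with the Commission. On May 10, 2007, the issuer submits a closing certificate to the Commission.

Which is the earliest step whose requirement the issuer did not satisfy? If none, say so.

None — every step was satisfied

(1) due by Nov 15, 2006 + 12 days = Nov 27, 2006; Nov 25, 2006 is within that limit.
(2) due by Nov 15, 2006 + 62 days = Jan 16, 2007; completed Jan 14, 2007, before the deadline.
(3) permitted from Jan 14, 2007 + 28 days = Feb 11, 2007 onward; done Feb 12, 2007, after the minimum wait.
(4) permitted from Feb 12, 2007 + 37 days = Mar 21, 2007 onward; Mar 22, 2007 is on or after that date.
(5) the permitted window runs from Apr 7, 2007 + 21 = Apr 28, 2007 to Apr 7, 2007 + 39 = May 16, 2007; done May 9, 2007 — within the window.
(6) due by May 9, 2007 + 30 days = Jun 8, 2007; May 10, 2007 is within that limit.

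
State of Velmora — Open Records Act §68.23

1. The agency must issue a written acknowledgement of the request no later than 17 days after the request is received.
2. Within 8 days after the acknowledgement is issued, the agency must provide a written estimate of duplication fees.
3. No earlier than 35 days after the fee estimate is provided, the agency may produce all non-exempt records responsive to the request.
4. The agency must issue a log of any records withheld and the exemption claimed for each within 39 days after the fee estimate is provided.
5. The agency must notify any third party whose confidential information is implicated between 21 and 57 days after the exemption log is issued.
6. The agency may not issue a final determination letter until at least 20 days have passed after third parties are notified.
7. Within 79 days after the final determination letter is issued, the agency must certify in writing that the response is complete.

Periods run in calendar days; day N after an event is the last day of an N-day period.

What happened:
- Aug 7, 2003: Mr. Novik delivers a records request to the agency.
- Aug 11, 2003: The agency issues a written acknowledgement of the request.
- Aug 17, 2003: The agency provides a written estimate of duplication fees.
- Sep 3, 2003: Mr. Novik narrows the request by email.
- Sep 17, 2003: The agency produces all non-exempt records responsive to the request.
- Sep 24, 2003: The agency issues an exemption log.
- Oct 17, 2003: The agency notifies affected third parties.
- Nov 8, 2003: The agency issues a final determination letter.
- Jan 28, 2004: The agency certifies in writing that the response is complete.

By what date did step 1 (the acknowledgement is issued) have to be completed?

Step 1 runs from Aug 7, 2003, when the request is received. 17 days after Aug 7, 2003 is Aug 24, 2003.

Aug 24, 2003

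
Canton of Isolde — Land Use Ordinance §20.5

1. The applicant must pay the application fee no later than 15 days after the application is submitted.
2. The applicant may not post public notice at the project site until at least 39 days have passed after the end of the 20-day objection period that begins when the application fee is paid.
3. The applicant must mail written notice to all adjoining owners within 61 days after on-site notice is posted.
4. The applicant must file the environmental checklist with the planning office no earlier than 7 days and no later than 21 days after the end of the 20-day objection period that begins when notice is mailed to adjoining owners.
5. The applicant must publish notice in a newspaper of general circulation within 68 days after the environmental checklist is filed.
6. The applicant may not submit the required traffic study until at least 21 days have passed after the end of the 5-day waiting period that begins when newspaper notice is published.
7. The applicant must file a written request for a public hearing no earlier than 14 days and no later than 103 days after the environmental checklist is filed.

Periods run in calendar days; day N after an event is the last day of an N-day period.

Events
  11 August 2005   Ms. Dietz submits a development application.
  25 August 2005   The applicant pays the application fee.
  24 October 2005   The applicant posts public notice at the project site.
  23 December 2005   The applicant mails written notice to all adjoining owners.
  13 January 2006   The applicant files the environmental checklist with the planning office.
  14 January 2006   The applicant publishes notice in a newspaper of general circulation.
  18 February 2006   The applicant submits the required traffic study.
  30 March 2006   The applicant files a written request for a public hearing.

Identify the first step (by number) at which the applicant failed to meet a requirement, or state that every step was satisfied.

Step 4

Step 1: 15 days after 11 August 2005 (when the application is submitted) is 26 August 2005; 25 August 2005 is within that limit.
Step 2: the earliest permitted date is 39 days after 14 September 2005 (end of the 20-day objection period, which began when the application fee is paid on 25 August 2005), i.e. 23 October 2005; done 24 October 2005 — permitted.
Step 3: 61 days after 24 October 2005 (when on-site notice is posted) is 24 December 2005; done 23 December 2005 — timely.
Step 4: the window is 7–21 days after 12 January 2006 (end of the 20-day objection period, which began when notice is mailed to adjoining owners on 23 December 2005), so 19 January 2006 through 2 February 2006; 13 January 2006 is 6 days too early.
That is the first point of non-compliance.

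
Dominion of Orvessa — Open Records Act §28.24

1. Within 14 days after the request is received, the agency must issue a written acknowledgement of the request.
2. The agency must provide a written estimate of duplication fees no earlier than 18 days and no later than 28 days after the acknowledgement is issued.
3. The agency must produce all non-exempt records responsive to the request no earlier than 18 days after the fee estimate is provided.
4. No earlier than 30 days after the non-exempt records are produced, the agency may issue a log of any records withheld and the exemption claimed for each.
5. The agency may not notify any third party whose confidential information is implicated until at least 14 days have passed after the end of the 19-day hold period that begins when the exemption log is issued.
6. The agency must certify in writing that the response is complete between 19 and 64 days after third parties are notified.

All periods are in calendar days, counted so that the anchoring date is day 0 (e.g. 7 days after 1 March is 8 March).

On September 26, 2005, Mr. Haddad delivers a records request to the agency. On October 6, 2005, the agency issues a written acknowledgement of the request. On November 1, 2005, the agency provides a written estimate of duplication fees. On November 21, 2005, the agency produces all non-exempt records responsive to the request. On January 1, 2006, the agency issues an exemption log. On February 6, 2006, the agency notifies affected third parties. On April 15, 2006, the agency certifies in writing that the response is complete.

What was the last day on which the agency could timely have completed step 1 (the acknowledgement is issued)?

Step 1 runs from September 26, 2005, when the request is received. 14 days after September 26, 2005 is October 10, 2005.

October 10, 2005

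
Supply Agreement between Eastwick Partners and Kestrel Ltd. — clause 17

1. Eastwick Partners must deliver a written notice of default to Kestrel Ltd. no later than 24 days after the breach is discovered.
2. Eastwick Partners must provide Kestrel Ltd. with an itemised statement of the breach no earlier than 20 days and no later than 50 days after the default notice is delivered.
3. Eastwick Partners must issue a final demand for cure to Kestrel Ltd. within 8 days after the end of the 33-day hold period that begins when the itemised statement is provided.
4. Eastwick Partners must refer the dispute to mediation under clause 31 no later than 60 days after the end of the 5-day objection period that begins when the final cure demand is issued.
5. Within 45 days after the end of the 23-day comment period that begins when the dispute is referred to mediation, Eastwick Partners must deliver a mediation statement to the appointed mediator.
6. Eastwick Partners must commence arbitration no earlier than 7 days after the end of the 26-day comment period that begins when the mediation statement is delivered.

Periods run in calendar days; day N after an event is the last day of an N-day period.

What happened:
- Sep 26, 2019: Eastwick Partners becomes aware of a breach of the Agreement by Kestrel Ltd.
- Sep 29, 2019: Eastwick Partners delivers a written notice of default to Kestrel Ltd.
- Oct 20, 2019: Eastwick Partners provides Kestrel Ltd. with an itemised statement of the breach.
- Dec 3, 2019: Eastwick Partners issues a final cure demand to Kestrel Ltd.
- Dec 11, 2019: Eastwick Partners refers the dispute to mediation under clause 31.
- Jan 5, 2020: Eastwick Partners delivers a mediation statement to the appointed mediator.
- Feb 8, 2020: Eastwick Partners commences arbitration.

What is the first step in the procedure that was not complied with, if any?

Step 3

(1) due by Sep 26, 2019 + 24 days = Oct 20, 2019; completed Sep 29, 2019, before the deadline.
(2) the permitted window runs from Sep 29, 2019 + 20 = Oct 19, 2019 to Sep 29, 2019 + 50 = Nov 18, 2019; Oct 20, 2019 falls inside that range.
(3) due by Nov 22, 2019 + 8 days = Nov 30, 2019; Dec 3, 2019 misses that deadline by 3 days.
That is the first point of non-compliance.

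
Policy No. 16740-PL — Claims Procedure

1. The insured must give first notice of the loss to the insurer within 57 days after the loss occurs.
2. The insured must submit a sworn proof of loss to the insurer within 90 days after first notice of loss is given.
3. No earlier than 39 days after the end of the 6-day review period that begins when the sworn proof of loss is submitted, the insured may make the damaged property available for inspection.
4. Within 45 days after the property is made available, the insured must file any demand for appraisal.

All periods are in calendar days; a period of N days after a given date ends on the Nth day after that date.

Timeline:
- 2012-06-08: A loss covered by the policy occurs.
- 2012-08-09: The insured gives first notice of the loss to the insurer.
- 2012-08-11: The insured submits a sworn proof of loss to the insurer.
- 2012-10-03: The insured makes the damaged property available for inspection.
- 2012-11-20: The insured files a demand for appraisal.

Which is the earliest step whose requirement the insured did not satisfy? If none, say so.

Step 1 — counting 57 days from 2012-06-08 (when the loss occurs) gives a deadline of 2012-08-04; done 2012-08-09 — 5 days late.
The analysis stops there.

Step 1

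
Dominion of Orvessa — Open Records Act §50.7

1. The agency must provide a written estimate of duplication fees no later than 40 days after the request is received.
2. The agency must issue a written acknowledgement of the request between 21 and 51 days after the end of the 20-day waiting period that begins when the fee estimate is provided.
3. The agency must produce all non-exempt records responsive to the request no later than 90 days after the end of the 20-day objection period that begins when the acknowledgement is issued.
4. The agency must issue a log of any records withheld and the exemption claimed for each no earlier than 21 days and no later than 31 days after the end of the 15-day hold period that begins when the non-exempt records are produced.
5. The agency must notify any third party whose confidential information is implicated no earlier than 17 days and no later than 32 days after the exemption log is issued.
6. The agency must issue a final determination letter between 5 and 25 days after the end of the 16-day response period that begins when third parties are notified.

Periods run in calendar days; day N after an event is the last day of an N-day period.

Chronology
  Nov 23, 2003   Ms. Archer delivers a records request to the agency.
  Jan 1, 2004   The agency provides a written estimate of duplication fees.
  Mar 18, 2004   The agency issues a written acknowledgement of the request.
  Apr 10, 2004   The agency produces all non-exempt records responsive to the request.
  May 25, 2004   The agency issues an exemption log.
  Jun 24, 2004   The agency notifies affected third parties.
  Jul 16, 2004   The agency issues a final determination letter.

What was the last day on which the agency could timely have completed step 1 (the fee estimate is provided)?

Jan 2, 2004

Step 1 runs from Nov 23, 2003, when the request is received. 40 days after Nov 23, 2003 is Jan 2, 2004.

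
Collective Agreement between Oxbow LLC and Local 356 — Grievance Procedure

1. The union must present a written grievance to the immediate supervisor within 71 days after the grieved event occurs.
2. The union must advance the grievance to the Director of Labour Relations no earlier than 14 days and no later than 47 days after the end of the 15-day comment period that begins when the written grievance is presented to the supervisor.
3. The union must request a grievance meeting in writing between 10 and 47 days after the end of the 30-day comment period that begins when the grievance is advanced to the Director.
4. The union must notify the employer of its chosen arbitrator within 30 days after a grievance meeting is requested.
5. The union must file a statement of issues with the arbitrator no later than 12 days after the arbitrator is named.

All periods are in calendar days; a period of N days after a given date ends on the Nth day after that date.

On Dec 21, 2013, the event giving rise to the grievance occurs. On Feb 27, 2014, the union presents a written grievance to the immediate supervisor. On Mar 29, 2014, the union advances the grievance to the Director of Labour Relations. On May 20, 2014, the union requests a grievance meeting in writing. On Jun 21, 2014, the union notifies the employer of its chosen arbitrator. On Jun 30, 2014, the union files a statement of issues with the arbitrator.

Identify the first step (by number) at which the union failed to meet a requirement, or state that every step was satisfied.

Step 4

(1) due by Dec 21, 2013 + 71 days = Mar 2, 2014; done Feb 27, 2014 — timely.
(2) the permitted window runs from Mar 14, 2014 + 14 = Mar 28, 2014 to Mar 14, 2014 + 47 = Apr 30, 2014; Mar 29, 2014 falls inside that range.
(3) the permitted window runs from Apr 28, 2014 + 10 = May 8, 2014 to Apr 28, 2014 + 47 = Jun 14, 2014; done May 20, 2014 — within the window.
(4) due by May 20, 2014 + 30 days = Jun 19, 2014; Jun 21, 2014 misses that deadline by 2 days.
That is the first point of non-compliance.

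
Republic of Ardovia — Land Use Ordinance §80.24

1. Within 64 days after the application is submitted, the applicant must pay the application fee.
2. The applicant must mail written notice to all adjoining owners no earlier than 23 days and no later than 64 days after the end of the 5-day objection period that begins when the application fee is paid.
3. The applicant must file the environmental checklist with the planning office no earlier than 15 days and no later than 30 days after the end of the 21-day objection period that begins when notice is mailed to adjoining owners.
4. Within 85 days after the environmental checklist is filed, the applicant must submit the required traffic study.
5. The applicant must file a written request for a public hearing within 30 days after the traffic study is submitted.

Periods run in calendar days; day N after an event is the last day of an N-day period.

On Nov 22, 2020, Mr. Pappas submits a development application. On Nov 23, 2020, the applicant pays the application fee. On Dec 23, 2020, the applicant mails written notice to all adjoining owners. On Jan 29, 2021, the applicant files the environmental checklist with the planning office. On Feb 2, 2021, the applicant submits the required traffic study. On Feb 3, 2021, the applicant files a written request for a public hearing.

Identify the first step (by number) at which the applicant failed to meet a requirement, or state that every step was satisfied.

Step 1: 64 days after Nov 22, 2020 (when the application is submitted) is Jan 25, 2021; Nov 23, 2020 is within that limit.
Step 2: the window is 23–64 days after Nov 28, 2020 (end of the 5-day objection period, which began when the application fee is paid on Nov 23, 2020), so Dec 21, 2020 through Jan 31, 2021; done Dec 23, 2020, which is between those dates.
Step 3: the window is 15–30 days after Jan 13, 2021 (end of the 21-day objection period, which began when notice is mailed to adjoining owners on Dec 23, 2020), so Jan 28, 2021 through Feb 12, 2021; done Jan 29, 2021 — within the window.
Step 4: 85 days after Jan 29, 2021 (when the environmental checklist is filed) is Apr 24, 2021; completed Feb 2, 2021, before the deadline.
Step 5: 30 days after Feb 2, 2021 (when the traffic study is submitted) is Mar 4, 2021; completed Feb 3, 2021, before the deadline.

None — every step was satisfied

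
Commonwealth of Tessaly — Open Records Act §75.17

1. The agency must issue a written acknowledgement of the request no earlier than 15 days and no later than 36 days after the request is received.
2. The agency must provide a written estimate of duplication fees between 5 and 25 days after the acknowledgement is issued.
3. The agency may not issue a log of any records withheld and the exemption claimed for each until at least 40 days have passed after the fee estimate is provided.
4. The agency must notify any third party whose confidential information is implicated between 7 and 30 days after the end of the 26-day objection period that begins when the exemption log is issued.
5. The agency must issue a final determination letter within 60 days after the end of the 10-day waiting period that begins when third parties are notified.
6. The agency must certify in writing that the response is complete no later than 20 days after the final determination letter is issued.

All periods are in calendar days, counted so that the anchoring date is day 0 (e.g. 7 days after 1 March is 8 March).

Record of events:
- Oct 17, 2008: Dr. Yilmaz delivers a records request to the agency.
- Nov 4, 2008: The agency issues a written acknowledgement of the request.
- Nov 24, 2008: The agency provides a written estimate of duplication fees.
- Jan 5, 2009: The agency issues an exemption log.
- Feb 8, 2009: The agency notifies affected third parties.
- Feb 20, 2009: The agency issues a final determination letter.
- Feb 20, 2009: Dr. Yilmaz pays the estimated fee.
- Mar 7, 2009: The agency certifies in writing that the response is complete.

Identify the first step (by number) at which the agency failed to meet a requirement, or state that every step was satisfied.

None — every step was satisfied

(1) the permitted window runs from Oct 17, 2008 + 15 = Nov 1, 2008 to Oct 17, 2008 + 36 = Nov 22, 2008; done Nov 4, 2008 — within the window.
(2) the permitted window runs from Nov 4, 2008 + 5 = Nov 9, 2008 to Nov 4, 2008 + 25 = Nov 29, 2008; Nov 24, 2008 falls inside that range.
(3) permitted from Nov 24, 2008 + 40 days = Jan 3, 2009 onward; done Jan 5, 2009, after the minimum wait.
(4) the permitted window runs from Jan 31, 2009 + 7 = Feb 7, 2009 to Jan 31, 2009 + 30 = Mar 2, 2009; done Feb 8, 2009 — within the window.
(5) due by Feb 18, 2009 + 60 days = Apr 19, 2009; completed Feb 20, 2009, before the deadline.
(6) due by Feb 20, 2009 + 20 days = Mar 12, 2009; Mar 7, 2009 is within that limit.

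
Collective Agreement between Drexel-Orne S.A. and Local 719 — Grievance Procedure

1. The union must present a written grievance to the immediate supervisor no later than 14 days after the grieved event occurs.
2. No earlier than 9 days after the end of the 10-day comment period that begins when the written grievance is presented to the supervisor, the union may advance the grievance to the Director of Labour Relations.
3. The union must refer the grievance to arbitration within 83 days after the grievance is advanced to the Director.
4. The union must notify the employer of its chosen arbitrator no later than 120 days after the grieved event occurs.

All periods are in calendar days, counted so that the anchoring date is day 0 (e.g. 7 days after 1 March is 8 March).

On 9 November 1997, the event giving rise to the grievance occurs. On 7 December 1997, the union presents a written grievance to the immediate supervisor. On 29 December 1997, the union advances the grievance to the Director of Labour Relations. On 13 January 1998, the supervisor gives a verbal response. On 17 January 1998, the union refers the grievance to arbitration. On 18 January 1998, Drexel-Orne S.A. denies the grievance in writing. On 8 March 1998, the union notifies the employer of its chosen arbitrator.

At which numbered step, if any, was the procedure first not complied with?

Step 1

Step 1 — counting 14 days from 9 November 1997 (when the grieved event occurs) gives a deadline of 23 November 1997; 7 December 1997 misses that deadline by 14 days.
The procedure was therefore not followed at step 1.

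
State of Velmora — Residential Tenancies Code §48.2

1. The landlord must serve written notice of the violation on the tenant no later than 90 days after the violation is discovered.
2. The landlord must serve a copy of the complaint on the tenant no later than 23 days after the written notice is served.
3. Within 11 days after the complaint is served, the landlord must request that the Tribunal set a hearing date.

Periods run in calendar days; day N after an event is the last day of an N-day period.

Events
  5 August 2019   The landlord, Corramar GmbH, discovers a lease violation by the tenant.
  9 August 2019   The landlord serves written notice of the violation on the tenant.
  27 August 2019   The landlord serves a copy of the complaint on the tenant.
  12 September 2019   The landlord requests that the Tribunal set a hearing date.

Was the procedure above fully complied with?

No

Step 1 — counting 90 days from 5 August 2019 (when the violation is discovered) gives a deadline of 3 November 2019; completed 9 August 2019, before the deadline.
Step 2 — counting 23 days from 9 August 2019 (when the written notice is served) gives a deadline of 1 September 2019; 27 August 2019 is within that limit.
Step 3 — counting 11 days from 27 August 2019 (when the complaint is served) gives a deadline of 7 September 2019; done 12 September 2019 — 5 days late.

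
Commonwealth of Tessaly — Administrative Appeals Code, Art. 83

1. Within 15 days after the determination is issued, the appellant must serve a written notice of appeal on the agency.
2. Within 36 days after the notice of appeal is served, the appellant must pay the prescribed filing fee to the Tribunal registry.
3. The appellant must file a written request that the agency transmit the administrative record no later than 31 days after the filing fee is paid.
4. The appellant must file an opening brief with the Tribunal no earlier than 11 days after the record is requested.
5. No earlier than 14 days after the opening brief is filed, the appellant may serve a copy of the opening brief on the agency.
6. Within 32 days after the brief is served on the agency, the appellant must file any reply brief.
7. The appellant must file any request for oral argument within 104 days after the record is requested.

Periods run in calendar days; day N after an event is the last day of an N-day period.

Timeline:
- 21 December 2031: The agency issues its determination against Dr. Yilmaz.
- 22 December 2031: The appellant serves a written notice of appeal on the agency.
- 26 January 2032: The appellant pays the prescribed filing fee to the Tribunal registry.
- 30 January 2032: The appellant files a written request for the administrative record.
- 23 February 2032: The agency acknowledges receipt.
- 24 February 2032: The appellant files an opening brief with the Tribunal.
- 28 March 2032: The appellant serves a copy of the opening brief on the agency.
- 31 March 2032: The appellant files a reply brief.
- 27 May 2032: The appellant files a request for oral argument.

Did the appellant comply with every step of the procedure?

(1) due by 21 December 2031 + 15 days = 5 January 2032; done 22 December 2031 — timely.
(2) due by 22 December 2031 + 36 days = 27 January 2032; completed 26 January 2032, before the deadline.
(3) due by 26 January 2032 + 31 days = 26 February 2032; 30 January 2032 is within that limit.
(4) permitted from 30 January 2032 + 11 days = 10 February 2032 onward; done 24 February 2032, after the minimum wait.
(5) permitted from 24 February 2032 + 14 days = 9 March 2032 onward; done 28 March 2032, after the minimum wait.
(6) due by 28 March 2032 + 32 days = 29 April 2032; completed 31 March 2032, before the deadline.
(7) due by 30 January 2032 + 104 days = 13 May 2032; done 27 May 2032 — 14 days late.

No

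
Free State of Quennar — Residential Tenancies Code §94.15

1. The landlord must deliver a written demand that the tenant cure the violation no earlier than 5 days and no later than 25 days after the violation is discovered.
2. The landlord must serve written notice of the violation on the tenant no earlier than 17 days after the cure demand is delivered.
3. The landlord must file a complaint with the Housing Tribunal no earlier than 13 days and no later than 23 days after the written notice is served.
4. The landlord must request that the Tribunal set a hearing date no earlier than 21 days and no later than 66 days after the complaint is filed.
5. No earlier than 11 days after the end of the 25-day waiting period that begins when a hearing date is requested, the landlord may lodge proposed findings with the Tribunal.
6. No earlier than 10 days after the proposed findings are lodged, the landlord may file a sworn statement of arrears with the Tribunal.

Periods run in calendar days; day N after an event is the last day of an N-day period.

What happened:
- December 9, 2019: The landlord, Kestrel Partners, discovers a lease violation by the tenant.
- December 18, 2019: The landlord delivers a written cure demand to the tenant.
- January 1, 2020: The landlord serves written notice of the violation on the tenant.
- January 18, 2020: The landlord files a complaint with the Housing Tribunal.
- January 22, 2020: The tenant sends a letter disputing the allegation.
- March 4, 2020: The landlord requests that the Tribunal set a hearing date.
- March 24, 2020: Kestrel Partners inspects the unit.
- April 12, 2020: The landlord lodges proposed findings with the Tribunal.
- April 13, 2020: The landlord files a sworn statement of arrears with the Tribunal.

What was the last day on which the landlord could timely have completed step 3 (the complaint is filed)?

January 24, 2020

Step 3 runs from January 1, 2020, when the written notice is served. The window is 13–23 days after January 1, 2020; it closes on January 24, 2020.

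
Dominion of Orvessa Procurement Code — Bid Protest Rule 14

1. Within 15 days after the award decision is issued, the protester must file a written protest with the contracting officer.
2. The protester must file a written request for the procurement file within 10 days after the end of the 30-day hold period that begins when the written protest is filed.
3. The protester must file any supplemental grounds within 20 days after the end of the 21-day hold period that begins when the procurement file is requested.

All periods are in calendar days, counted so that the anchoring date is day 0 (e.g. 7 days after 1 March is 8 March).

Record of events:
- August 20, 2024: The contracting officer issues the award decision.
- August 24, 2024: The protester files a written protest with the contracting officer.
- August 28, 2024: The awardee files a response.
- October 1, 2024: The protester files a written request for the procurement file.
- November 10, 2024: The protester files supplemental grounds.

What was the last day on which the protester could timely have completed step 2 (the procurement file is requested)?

October 3, 2024

The written protest is filed on August 24, 2024; the 30-day hold period therefore ends September 23, 2024, and step 2 runs from that date. 10 days after September 23, 2024 is October 3, 2024.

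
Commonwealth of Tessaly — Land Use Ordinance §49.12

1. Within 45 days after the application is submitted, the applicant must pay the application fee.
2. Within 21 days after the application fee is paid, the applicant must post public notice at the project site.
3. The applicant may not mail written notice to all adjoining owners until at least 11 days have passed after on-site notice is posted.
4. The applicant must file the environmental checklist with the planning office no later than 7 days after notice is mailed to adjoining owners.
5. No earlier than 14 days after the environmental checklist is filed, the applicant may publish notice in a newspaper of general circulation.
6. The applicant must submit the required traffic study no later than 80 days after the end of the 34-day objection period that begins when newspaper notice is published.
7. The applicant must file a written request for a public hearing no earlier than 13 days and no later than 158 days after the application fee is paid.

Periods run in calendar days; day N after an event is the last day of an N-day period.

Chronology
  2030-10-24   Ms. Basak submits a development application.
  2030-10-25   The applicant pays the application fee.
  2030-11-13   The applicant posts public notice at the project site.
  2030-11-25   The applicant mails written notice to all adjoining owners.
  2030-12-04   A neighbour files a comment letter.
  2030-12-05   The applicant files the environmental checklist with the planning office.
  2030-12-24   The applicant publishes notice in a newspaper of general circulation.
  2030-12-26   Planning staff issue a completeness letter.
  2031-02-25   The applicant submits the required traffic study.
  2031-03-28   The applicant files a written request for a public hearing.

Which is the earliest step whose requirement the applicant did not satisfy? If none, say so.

Step 4

Step 1: 45 days after 2030-10-24 (when the application is submitted) is 2030-12-08; completed 2030-10-25, before the deadline.
Step 2: 21 days after 2030-10-25 (when the application fee is paid) is 2030-11-15; completed 2030-11-13, before the deadline.
Step 3: the earliest permitted date is 11 days after 2030-11-13 (when on-site notice is posted), i.e. 2030-11-24; done 2030-11-25, after the minimum wait.
Step 4: 7 days after 2030-11-25 (when notice is mailed to adjoining owners) is 2030-12-02; done 2030-12-05 — 3 days late.
No need to go further; step 4 was not satisfied.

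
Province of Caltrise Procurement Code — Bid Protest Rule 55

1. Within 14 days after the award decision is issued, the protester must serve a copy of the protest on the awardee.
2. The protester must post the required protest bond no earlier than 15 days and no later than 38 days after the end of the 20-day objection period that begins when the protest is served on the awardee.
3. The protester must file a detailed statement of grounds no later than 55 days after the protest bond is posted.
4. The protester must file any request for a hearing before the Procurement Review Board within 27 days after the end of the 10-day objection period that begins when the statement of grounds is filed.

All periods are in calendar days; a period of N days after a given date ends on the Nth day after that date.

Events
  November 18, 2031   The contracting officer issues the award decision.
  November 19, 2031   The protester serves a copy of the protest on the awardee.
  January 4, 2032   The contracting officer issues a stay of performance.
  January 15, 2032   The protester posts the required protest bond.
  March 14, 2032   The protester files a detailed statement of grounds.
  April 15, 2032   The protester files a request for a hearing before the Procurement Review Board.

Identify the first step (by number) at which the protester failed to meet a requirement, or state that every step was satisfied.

(1) due by November 18, 2031 + 14 days = December 2, 2031; done November 19, 2031 — timely.
(2) the permitted window runs from December 9, 2031 + 15 = December 24, 2031 to December 9, 2031 + 38 = January 16, 2032; January 15, 2032 falls inside that range.
(3) due by January 15, 2032 + 55 days = March 10, 2032; done March 14, 2032 — 4 days late.
The analysis stops there.

Step 3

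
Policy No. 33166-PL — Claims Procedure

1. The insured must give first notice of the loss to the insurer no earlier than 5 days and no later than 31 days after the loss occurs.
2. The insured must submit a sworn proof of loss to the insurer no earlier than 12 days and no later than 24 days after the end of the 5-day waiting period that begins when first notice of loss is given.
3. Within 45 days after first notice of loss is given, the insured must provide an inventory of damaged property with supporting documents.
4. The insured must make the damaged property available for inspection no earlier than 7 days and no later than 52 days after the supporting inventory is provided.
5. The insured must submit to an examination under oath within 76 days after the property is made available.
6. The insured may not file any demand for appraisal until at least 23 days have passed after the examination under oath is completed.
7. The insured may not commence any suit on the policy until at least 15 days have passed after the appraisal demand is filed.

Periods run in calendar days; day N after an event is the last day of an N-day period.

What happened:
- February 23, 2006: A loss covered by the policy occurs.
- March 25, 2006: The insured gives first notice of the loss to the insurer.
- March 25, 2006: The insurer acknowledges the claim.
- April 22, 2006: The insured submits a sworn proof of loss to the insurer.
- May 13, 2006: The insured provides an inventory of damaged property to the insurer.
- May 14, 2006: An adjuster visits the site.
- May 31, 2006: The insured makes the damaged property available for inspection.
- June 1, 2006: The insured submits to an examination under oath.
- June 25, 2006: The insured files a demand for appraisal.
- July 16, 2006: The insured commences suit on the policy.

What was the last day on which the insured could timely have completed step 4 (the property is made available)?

July 4, 2006

Step 4 runs from May 13, 2006, when the supporting inventory is provided. The window is 7–52 days after May 13, 2006; it closes on July 4, 2006.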